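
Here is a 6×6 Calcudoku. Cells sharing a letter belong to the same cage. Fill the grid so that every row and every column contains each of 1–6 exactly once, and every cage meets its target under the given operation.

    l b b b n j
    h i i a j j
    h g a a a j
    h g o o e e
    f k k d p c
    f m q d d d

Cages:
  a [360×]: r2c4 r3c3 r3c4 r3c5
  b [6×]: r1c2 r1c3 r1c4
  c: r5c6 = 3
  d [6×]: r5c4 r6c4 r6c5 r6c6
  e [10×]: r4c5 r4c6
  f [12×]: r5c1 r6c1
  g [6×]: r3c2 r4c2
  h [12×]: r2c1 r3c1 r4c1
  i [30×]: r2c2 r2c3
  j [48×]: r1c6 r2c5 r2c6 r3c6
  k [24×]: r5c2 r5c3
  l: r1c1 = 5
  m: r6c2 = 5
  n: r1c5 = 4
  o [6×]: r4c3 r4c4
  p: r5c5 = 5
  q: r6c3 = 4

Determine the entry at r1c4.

3

Cage l is a single given cell, leaving r1c1 = 5.
Cage n is given, so r1c5 = 4.
The 4 cells of cage d must have product 6, which forces r5c4 = 1.
Cage p is a single given cell, so r5c5 = 5.
C is a freebie; hence r5c6 = 3.
Cage m is a single given cell, so r6c2 = 5.
Q is a freebie; hence r6c3 = 4.
Column 2 already has 5, which forces r2c2 = 6.
Cage i's pair has product 30; hence r2c3 = 5.
5 is placed in column 5, leaving r4c5 = 2.
Cage e needs two cells with product 10, leaving r4c6 = 5.
The two cells of cage k must have product 24, leaving r5c2 = 4.
Column 3 now contains 4; hence r5c3 = 6.
Cage a needs product 360, leaving r2c4 = 4.
Column 5 now contains 2; hence r2c5 = 1.
Row 2 already has 4, which forces r2c6 = 2.
Cage g's pair has product 6, leaving r3c2 = 2.
Cage a has product 360, leaving r3c3 = 3.
Cage a needs product 360; hence r3c4 = 5.
Cage a needs product 360, so r3c5 = 6.
Row 3 now contains 6, leaving r3c6 = 4.
Cage g's pair has product 6, leaving r4c2 = 3.
Cage o needs two cells with product 6, leaving r4c3 = 1.
Cage o's pair has product 6, so r4c4 = 6.
Row 5 now contains 6; hence r5c1 = 2.
The two cells of cage f must have product 12, leaving r6c1 = 6.
1 is placed in column 5, which forces r6c5 = 3.
2 is placed in column 6; hence r6c6 = 1.
Column 2 already has 3; hence r1c2 = 1.
Column 3 now contains 1, leaving r1c3 = 2.
Cage b has product 6; hence r1c4 = 3.
2 is placed in column 6, leaving r1c6 = 6.
Row 2 now contains 2, leaving r2c1 = 3.
Row 3 now contains 4; hence r3c1 = 1.
6 is placed in row 4; hence r4c1 = 4.
Row 6 already has 3, so r6c4 = 2.
Filled in: 5 1 2 3 4 6 / 3 6 5 4 1 2 / 1 2 3 5 6 4 / 4 3 1 6 2 5 / 2 4 6 1 5 3 / 6 5 4 2 3 1.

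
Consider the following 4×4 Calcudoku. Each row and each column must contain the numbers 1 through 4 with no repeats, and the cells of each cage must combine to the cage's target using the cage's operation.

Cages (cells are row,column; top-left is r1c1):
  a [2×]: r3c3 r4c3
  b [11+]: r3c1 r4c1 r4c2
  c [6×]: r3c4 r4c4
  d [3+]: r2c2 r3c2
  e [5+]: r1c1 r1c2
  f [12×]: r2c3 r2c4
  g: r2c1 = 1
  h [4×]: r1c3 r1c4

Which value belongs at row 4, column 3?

1

Cage g is given; hence r2c1 = 1.
Row 2 now contains 1; hence r2c2 = 2.
Cage b has sum 11, leaving r3c1 = 4.
Column 2 now contains 2, which forces r3c2 = 1.
Row 3 already has 1, so r3c3 = 2.
2 is placed in row 3; hence r3c4 = 3.
Cage b needs sum 11; hence r4c1 = 3.
Cage b needs sum 11; hence r4c2 = 4.
Column 3 already has 2, leaving r4c3 = 1.
Column 4 now contains 3, leaving r4c4 = 2.
Column 1 now contains 3; hence r1c1 = 2.
4 is placed in column 2; hence r1c2 = 3.
Column 3 already has 1, leaving r1c3 = 4.
Cage h's pair has product 4; hence r1c4 = 1.
Cage f's pair has product 12, which forces r2c3 = 3.
Column 4 now contains 3, so r2c4 = 4.
Completed grid: 2 3 4 1 / 1 2 3 4 / 4 1 2 3 / 3 4 1 2.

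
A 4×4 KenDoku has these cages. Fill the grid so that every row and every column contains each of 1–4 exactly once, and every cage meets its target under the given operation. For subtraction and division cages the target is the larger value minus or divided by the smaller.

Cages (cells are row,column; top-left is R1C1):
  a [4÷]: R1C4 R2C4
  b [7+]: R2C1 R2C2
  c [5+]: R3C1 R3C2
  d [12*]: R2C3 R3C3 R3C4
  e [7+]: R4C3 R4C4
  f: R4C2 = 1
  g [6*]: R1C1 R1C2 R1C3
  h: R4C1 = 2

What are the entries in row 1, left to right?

Cage h is a single given cell; hence R4C1 = 2.
Cage f is a single given cell; hence R4C2 = 1.
In row 1, 4 can only go at R1C4, so R1C4 = 4.
Column 4 now contains 4, so R2C4 = 1.
Cage e's pair has sum 7, which forces R4C3 = 4.
Column 4 now contains 4, which forces R4C4 = 3.
Cage d needs product 12, leaving R2C3 = 2.
Cage d has product 12, leaving R3C3 = 3.
Column 4 already has 3, leaving R3C4 = 2.
The 3 cells of cage g must have product 6, so R1C1 = 3.
Cage g needs product 6, leaving R1C2 = 2.
3 is placed in column 3, leaving R1C3 = 1.
3 is placed in column 1, so R2C1 = 4.
Row 2 already has 4, which forces R2C2 = 3.
3 is placed in row 3; hence R3C1 = 1.
Row 3 now contains 2, leaving R3C2 = 4.
Completed grid: 3 2 1 4 / 4 3 2 1 / 1 4 3 2 / 2 1 4 3.

3 2 1 4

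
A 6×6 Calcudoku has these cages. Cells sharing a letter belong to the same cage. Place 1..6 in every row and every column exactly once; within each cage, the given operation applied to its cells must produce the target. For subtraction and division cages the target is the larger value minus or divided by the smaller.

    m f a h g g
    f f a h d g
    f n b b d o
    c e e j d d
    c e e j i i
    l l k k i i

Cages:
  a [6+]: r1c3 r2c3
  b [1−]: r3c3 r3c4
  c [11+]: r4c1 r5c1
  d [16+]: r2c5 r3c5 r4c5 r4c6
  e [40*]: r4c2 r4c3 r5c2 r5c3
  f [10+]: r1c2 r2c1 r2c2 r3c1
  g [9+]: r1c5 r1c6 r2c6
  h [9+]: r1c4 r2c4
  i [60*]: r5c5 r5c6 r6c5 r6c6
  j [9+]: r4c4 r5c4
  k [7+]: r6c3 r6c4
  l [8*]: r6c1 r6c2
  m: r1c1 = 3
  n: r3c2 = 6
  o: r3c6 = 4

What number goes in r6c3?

6

Cage m is a single given cell, which forces r1c1 = 3.
Cage n is a single given cell; hence r3c2 = 6.
O is a freebie, leaving r3c6 = 4.
The only place for 3 in column 2 is r2c2.
The only place for 6 in column 3 is r6c3.
Cage k's pair has sum 7, leaving r6c4 = 1.
In column 3, 3 can only go at r3c3, so r3c3 = 3.
Row 3 now contains 3, leaving r3c4 = 2.
The 4 cells of cage i must have product 60, so r5c5 = 4.
The 4 cells of cage i must have product 60, so r5c6 = 1.
In row 1, 6 can only go at r1c6, so r1c6 = 6.
The 3 cells of cage g must have sum 9, so r1c5 = 1.
Column 6 now contains 6; hence r2c6 = 2.
Cage d needs sum 16, which forces r3c5 = 5.
Column 6 now contains 2, leaving r4c6 = 3.
5 is placed in column 5, so r6c5 = 3.
3 is placed in column 6, leaving r6c6 = 5.
Cage f has sum 10; hence r1c2 = 2.
2 is placed in row 1, leaving r1c3 = 5.
5 is placed in row 1; hence r1c4 = 4.
Cage f has sum 10, so r2c1 = 4.
4 is placed in row 2, so r2c3 = 1.
4 is placed in column 4, which forces r2c4 = 5.
Row 2 now contains 2, leaving r2c5 = 6.
Row 3 now contains 5, so r3c1 = 1.
1 is placed in column 3, which forces r4c3 = 4.
4 is placed in column 4; hence r4c4 = 6.
The 4 cells of cage d must have sum 16; hence r4c5 = 2.
2 is placed in column 2, leaving r5c2 = 5.
Column 3 now contains 5, which forces r5c3 = 2.
5 is placed in column 4, so r5c4 = 3.
Column 1 already has 4, leaving r6c1 = 2.
2 is placed in column 2, which forces r6c2 = 4.
6 is placed in row 4, so r4c1 = 5.
Row 4 already has 4, so r4c2 = 1.
Row 5 already has 5; hence r5c1 = 6.
Completed grid: 3 2 5 4 1 6 / 4 3 1 5 6 2 / 1 6 3 2 5 4 / 5 1 4 6 2 3 / 6 5 2 3 4 1 / 2 4 6 1 3 5.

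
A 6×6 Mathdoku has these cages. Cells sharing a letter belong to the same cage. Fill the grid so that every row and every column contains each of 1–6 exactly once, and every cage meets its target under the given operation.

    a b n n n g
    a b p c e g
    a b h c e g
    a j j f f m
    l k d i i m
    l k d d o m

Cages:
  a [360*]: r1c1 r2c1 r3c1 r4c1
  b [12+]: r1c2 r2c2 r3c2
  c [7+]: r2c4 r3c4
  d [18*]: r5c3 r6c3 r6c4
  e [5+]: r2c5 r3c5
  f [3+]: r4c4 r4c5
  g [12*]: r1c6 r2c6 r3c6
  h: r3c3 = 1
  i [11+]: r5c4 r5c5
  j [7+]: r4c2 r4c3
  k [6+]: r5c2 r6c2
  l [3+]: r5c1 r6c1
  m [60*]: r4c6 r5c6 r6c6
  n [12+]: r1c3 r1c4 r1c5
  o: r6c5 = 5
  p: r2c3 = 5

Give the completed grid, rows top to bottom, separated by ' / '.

3 5 2 6 4 1 / 4 1 5 3 2 6 / 5 6 1 4 3 2 / 6 3 4 2 1 5 / 1 2 3 5 6 4 / 2 4 6 1 5 3

Cage p is a single given cell, leaving r2c3 = 5.
Cage h is given, so r3c3 = 1.
O is a freebie; hence r6c5 = 5.
Cage i's pair has sum 11, so r5c4 = 5.
Column 5 already has 5, leaving r5c5 = 6.
Cage m has product 60; hence r4c6 = 5.
Row 5 already has 6; hence r5c3 = 3.
The only place for 1 in row 5 is r5c1.
1 is placed in column 1, leaving r6c1 = 2.
Row 6 now contains 2, leaving r6c2 = 4.
Row 6 now contains 2, which forces r6c3 = 6.
Row 6 already has 6, so r6c6 = 3.
Cage n has sum 12, so r1c4 = 6.
Cage j needs two cells with sum 7; hence r4c2 = 3.
Column 3 now contains 6; hence r4c3 = 4.
4 is placed in column 2, leaving r5c2 = 2.
Cage m has product 60, which forces r5c6 = 4.
Row 6 already has 3, which forces r6c4 = 1.
Column 3 already has 4, which forces r1c3 = 2.
Cage n needs sum 12, leaving r1c5 = 4.
Row 1 now contains 2, so r1c6 = 1.
Row 4 now contains 4, so r4c1 = 6.
1 is placed in column 4, leaving r4c4 = 2.
Cage f's pair has sum 3, which forces r4c5 = 1.
Row 1 already has 1; hence r1c2 = 5.
Cage b has sum 12; hence r2c2 = 1.
Cage b has sum 12, so r3c2 = 6.
6 is placed in row 3, which forces r3c6 = 2.
Row 1 now contains 5; hence r1c1 = 3.
Cage a needs product 360, leaving r2c1 = 4.
Row 2 already has 4, which forces r2c4 = 3.
Cage e needs two cells with sum 5, so r2c5 = 2.
Column 6 already has 2, leaving r2c6 = 6.
Cage a has product 360, which forces r3c1 = 5.
Column 4 now contains 3; hence r3c4 = 4.
Row 3 now contains 2, so r3c5 = 3.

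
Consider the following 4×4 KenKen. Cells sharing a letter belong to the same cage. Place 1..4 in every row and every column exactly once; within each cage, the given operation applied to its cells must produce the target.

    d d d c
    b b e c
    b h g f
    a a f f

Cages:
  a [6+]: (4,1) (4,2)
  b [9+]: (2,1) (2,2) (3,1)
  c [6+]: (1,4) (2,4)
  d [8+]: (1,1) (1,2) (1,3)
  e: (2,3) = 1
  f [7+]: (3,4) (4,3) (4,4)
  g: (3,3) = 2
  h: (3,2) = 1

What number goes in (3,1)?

4

Cage e is a single given cell, which forces (2,3) = 1.
Cage h is a single given cell, so (3,2) = 1.
Cage g is a single given cell, leaving (3,3) = 2.
Cage d has sum 8, which forces (1,1) = 1.
Cage f needs sum 7, which forces (3,4) = 3.
Cage f has sum 7, which forces (4,3) = 3.
Cage f needs sum 7, so (4,4) = 1.
Cage d needs sum 8, leaving (1,2) = 3.
3 is placed in column 3; hence (1,3) = 4.
4 is placed in row 1, leaving (1,4) = 2.
Column 2 now contains 3, which forces (2,2) = 2.
Column 4 now contains 2, which forces (2,4) = 4.
Row 3 already has 3, which forces (3,1) = 4.
Column 1 already has 4, which forces (4,1) = 2.
Column 2 now contains 2, so (4,2) = 4.
Row 2 now contains 2; hence (2,1) = 3.
Completed grid: 1 3 4 2 / 3 2 1 4 / 4 1 2 3 / 2 4 3 1.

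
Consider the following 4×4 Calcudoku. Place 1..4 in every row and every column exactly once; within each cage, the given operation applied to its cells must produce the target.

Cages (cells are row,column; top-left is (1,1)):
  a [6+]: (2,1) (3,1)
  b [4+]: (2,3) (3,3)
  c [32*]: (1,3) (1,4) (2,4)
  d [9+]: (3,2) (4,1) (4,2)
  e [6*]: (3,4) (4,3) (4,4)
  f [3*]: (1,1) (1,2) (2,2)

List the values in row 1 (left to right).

1 3 4 2

Cage f needs product 3, which forces (1,1) = 1.
Cage f needs product 3, which forces (1,2) = 3.
Cage c needs product 32, leaving (1,3) = 4.
The 3 cells of cage c must have product 32, so (1,4) = 2.
The 3 cells of cage f must have product 3, which forces (2,2) = 1.
Row 2 now contains 1, leaving (2,3) = 3.
Cage c has product 32, which forces (2,4) = 4.
3 is placed in column 3, so (3,3) = 1.
1 is placed in row 3, so (3,4) = 3.
Column 3 now contains 1; hence (4,3) = 2.
3 is placed in column 4, which forces (4,4) = 1.
Row 2 now contains 4; hence (2,1) = 2.
The two cells of cage a must have sum 6; hence (3,1) = 4.
The 3 cells of cage d must have sum 9, which forces (3,2) = 2.
Cage d has sum 9, leaving (4,1) = 3.
Row 4 now contains 2, so (4,2) = 4.
Filled in: 1 3 4 2 / 2 1 3 4 / 4 2 1 3 / 3 4 2 1.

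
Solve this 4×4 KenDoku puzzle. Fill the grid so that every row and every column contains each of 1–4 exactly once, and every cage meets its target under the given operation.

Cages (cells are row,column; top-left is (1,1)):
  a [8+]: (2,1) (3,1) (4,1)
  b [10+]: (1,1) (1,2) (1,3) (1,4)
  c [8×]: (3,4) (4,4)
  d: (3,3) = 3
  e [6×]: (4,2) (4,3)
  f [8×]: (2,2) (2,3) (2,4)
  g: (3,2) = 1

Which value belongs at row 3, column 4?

Cage g is given; hence (3,2) = 1.
D is a freebie, leaving (3,3) = 3.
Column 3 already has 3; hence (4,3) = 2.
2 is placed in row 4; hence (4,4) = 4.
3 is placed in row 3; hence (3,1) = 4.
Column 4 now contains 4; hence (3,4) = 2.
2 is placed in row 4; hence (4,2) = 3.
The 3 cells of cage a must have sum 8; hence (2,1) = 3.
The 3 cells of cage f must have product 8, leaving (2,2) = 2.
The 3 cells of cage f must have product 8, so (2,3) = 4.
2 is placed in column 4, so (2,4) = 1.
Row 4 already has 3; hence (4,1) = 1.
Column 1 now contains 1, leaving (1,1) = 2.
Column 2 already has 2, so (1,2) = 4.
4 is placed in column 3, so (1,3) = 1.
Column 4 now contains 1; hence (1,4) = 3.
Completed grid: 2 4 1 3 / 3 2 4 1 / 4 1 3 2 / 1 3 2 4.

2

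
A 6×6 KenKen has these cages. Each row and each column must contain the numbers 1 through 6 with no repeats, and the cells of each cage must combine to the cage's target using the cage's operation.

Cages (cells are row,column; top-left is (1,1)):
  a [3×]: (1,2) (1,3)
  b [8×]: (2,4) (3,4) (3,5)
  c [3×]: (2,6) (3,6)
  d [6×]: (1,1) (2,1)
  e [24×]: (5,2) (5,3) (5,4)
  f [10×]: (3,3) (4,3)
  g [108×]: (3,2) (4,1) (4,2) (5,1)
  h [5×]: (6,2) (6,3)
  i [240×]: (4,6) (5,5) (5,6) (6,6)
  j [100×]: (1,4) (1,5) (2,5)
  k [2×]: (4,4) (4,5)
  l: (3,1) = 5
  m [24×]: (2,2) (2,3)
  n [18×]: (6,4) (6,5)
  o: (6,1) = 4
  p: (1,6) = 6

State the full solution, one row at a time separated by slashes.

2 1 3 5 4 6 / 3 4 6 2 5 1 / 5 6 2 4 1 3 / 6 3 5 1 2 4 / 1 2 4 3 6 5 / 4 5 1 6 3 2

Cage j has product 100, which forces (1,4) = 5.
Cage j needs product 100; hence (1,5) = 4.
Cage p is a single given cell, which forces (1,6) = 6.
The 3 cells of cage j must have product 100; hence (2,5) = 5.
Cage l is a single given cell, so (3,1) = 5.
Row 3 now contains 5, which forces (3,3) = 2.
Row 3 now contains 2, which forces (3,5) = 1.
1 is placed in row 3, so (3,6) = 3.
2 is placed in column 3, which forces (4,3) = 5.
Column 5 now contains 1, leaving (4,5) = 2.
Row 4 now contains 2, which forces (4,6) = 4.
Column 5 already has 2, which forces (5,5) = 6.
O is a freebie, leaving (6,1) = 4.
5 is placed in column 3, leaving (6,3) = 1.
6 is placed in column 5; hence (6,5) = 3.
Cage a's pair has product 3; hence (1,2) = 1.
1 is placed in column 3, so (1,3) = 3.
Cage b needs product 8, so (2,4) = 2.
Column 6 now contains 3, so (2,6) = 1.
Row 3 already has 3, which forces (3,2) = 6.
1 is placed in row 3; hence (3,4) = 4.
The 4 cells of cage g must have product 108, leaving (4,1) = 6.
Column 2 already has 1, so (4,2) = 3.
Row 4 now contains 2, which forces (4,4) = 1.
Column 3 already has 3; hence (5,3) = 4.
Column 4 already has 4, which forces (5,4) = 3.
Row 6 already has 1; hence (6,2) = 5.
Row 6 now contains 3, leaving (6,4) = 6.
5 is placed in row 6; hence (6,6) = 2.
Row 1 already has 3, leaving (1,1) = 2.
Column 1 now contains 6, leaving (2,1) = 3.
Column 2 now contains 6; hence (2,2) = 4.
Column 3 already has 4, leaving (2,3) = 6.
3 is placed in row 5, leaving (5,1) = 1.
Row 5 now contains 4, so (5,2) = 2.
2 is placed in column 6, so (5,6) = 5.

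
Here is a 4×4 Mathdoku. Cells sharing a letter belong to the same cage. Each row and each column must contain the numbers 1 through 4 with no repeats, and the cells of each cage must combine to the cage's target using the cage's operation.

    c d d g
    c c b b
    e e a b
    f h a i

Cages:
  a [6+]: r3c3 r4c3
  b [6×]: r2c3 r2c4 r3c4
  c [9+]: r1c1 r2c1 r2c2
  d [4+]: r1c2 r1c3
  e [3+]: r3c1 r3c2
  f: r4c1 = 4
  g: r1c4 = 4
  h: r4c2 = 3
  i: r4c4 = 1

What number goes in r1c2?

G is a freebie, leaving r1c4 = 4.
Cage f is given, which forces r4c1 = 4.
Cage h is given, which forces r4c2 = 3.
Row 4 already has 4; hence r4c3 = 2.
Cage i is a single given cell, leaving r4c4 = 1.
Column 2 already has 3; hence r1c2 = 1.
Cage d needs two cells with sum 4; hence r1c3 = 3.
The 3 cells of cage c must have sum 9, leaving r2c2 = 4.
The 3 cells of cage b must have product 6, leaving r2c3 = 1.
Column 2 already has 1, so r3c2 = 2.
2 is placed in column 3, leaving r3c3 = 4.
Row 3 now contains 2, so r3c4 = 3.
3 is placed in row 1, leaving r1c1 = 2.
Cage c has sum 9, which forces r2c1 = 3.
Column 4 already has 3, so r2c4 = 2.
Row 3 now contains 2; hence r3c1 = 1.
The full grid is 2 1 3 4 / 3 4 1 2 / 1 2 4 3 / 4 3 2 1.

1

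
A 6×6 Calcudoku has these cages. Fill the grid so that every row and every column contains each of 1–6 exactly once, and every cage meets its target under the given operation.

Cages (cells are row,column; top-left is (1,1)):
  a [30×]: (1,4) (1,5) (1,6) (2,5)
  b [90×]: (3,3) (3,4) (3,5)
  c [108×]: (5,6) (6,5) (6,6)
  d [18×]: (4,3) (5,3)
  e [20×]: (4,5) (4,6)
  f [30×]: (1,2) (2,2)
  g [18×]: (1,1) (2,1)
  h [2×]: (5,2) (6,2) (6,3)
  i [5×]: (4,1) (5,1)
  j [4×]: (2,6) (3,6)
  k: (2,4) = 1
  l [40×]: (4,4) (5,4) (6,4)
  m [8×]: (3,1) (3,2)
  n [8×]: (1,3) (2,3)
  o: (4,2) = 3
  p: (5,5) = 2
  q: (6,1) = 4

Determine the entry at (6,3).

Cage k is a single given cell, leaving (2,4) = 1.
1 is placed in row 2, so (2,6) = 4.
4 is placed in column 6, leaving (3,6) = 1.
Cage o is given, leaving (4,2) = 3.
Row 4 already has 3, so (4,3) = 6.
4 is placed in column 6, so (4,6) = 5.
Cage h needs product 2; hence (5,2) = 1.
Column 3 now contains 6, leaving (5,3) = 3.
P is a freebie, leaving (5,5) = 2.
Cage c has product 108, leaving (5,6) = 6.
Q is a freebie, so (6,1) = 4.
Cage h has product 2, which forces (6,2) = 2.
The 3 cells of cage h must have product 2, which forces (6,3) = 1.
2 is placed in row 6, so (6,4) = 5.
The 3 cells of cage c must have product 108, so (6,5) = 6.
The 3 cells of cage c must have product 108, so (6,6) = 3.
Cage n's pair has product 8; hence (1,3) = 4.
Cage a has product 30; hence (1,4) = 3.
Cage a needs product 30, so (1,5) = 1.
3 is placed in column 6, so (1,6) = 2.
Row 2 now contains 4, leaving (2,3) = 2.
Cage a needs product 30, which forces (2,5) = 5.
Column 1 now contains 4, which forces (3,1) = 2.
Column 2 now contains 2; hence (3,2) = 4.
3 is placed in column 3, so (3,3) = 5.
Cage b needs product 90, which forces (3,4) = 6.
Cage b has product 90, which forces (3,5) = 3.
5 is placed in row 4; hence (4,1) = 1.
The 3 cells of cage l must have product 40, so (4,4) = 2.
5 is placed in row 4, which forces (4,5) = 4.
Row 5 already has 1; hence (5,1) = 5.
Column 4 now contains 5, leaving (5,4) = 4.
3 is placed in row 1; hence (1,1) = 6.
The two cells of cage f must have product 30, so (1,2) = 5.
Cage g needs two cells with product 18, so (2,1) = 3.
5 is placed in row 2, leaving (2,2) = 6.
The full grid is 6 5 4 3 1 2 / 3 6 2 1 5 4 / 2 4 5 6 3 1 / 1 3 6 2 4 5 / 5 1 3 4 2 6 / 4 2 1 5 6 3.

1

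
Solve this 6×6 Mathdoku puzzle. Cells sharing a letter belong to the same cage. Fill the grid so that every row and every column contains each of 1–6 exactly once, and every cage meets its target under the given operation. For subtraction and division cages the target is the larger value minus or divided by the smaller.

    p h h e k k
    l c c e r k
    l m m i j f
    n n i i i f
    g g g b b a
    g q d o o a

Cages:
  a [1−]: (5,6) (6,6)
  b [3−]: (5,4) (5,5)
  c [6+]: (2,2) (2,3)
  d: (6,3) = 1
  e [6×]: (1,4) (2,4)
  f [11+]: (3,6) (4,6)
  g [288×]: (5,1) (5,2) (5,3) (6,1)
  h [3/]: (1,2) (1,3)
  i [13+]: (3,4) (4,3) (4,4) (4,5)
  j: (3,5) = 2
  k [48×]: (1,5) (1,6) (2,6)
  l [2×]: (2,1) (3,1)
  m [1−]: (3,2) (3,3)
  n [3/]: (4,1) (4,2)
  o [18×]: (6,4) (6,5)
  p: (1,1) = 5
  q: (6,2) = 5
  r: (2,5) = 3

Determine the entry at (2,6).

4

Cage p is a single given cell, leaving (1,1) = 5.
R is a freebie, leaving (2,5) = 3.
Cage j is a single given cell, leaving (3,5) = 2.
Q is a freebie, which forces (6,2) = 5.
Cage d is given; hence (6,3) = 1.
3 is placed in column 5, leaving (6,5) = 6.
6 is placed in column 5, leaving (1,5) = 4.
The two cells of cage l must have product 2, so (2,1) = 2.
2 is placed in row 3, which forces (3,1) = 1.
Row 6 now contains 6, which forces (6,1) = 4.
Row 6 now contains 6, leaving (6,4) = 3.
Row 6 already has 3, leaving (6,6) = 2.
Cage k needs product 48; hence (1,6) = 3.
The two cells of cage c must have sum 6, which forces (2,2) = 1.
Cage c needs two cells with sum 6; hence (2,3) = 5.
1 is placed in row 2, leaving (2,4) = 6.
Cage k has product 48; hence (2,6) = 4.
Column 2 now contains 1, so (4,2) = 2.
Column 6 already has 3; hence (5,6) = 1.
2 is placed in column 2, leaving (1,2) = 6.
Cage h needs two cells with quotient 3, leaving (1,3) = 2.
Column 4 now contains 6, which forces (1,4) = 1.
Cage n's pair has quotient 3, leaving (4,1) = 6.
Cage i has sum 13, so (4,3) = 3.
Row 4 now contains 6, leaving (4,6) = 5.
Column 1 already has 6, which forces (5,1) = 3.
3 is placed in row 5, leaving (5,2) = 4.
Row 5 now contains 4; hence (5,3) = 6.
Cage b's pair has difference 3, which forces (5,4) = 2.
1 is placed in row 5; hence (5,5) = 5.
4 is placed in column 2, leaving (3,2) = 3.
Column 3 already has 3, so (3,3) = 4.
Cage i needs sum 13, so (3,4) = 5.
Column 6 already has 5; hence (3,6) = 6.
5 is placed in row 4; hence (4,4) = 4.
5 is placed in row 4, so (4,5) = 1.
Filled in: 5 6 2 1 4 3 / 2 1 5 6 3 4 / 1 3 4 5 2 6 / 6 2 3 4 1 5 / 3 4 6 2 5 1 / 4 5 1 3 6 2.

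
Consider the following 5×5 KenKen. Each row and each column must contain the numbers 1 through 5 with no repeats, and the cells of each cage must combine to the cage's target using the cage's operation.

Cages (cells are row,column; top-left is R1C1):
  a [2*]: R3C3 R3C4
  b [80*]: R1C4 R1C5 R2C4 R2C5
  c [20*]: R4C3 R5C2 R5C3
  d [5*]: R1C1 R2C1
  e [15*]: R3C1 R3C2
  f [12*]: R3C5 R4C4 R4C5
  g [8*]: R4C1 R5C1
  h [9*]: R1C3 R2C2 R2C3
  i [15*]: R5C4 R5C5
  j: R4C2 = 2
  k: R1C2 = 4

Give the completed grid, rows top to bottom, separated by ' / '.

1 4 3 2 5 / 5 3 1 4 2 / 3 5 2 1 4 / 4 2 5 3 1 / 2 1 4 5 3

Cage k is given; hence R1C2 = 4.
The 3 cells of cage h must have product 9, leaving R1C3 = 3.
Cage h needs product 9, which forces R2C2 = 3.
Cage h has product 9, which forces R2C3 = 1.
3 is placed in column 2, leaving R3C2 = 5.
Column 3 now contains 1; hence R3C3 = 2.
Row 3 now contains 2, which forces R3C4 = 1.
J is a freebie; hence R4C2 = 2.
Column 2 now contains 2, leaving R5C2 = 1.
Cage d's pair has product 5; hence R1C1 = 1.
Row 2 now contains 1; hence R2C1 = 5.
Row 3 already has 5, leaving R3C1 = 3.
Row 3 now contains 3, leaving R3C5 = 4.
Row 4 already has 2, so R4C1 = 4.
Row 4 already has 4; hence R4C3 = 5.
Row 4 already has 4, so R4C4 = 3.
Cage f has product 12, which forces R4C5 = 1.
Cage g needs two cells with product 8, leaving R5C1 = 2.
Column 3 now contains 5, so R5C3 = 4.
Column 4 now contains 3, leaving R5C4 = 5.
Row 5 now contains 5, which forces R5C5 = 3.
Column 4 now contains 5, leaving R1C4 = 2.
Cage b has product 80; hence R1C5 = 5.
The 4 cells of cage b must have product 80, leaving R2C4 = 4.
4 is placed in column 5, leaving R2C5 = 2.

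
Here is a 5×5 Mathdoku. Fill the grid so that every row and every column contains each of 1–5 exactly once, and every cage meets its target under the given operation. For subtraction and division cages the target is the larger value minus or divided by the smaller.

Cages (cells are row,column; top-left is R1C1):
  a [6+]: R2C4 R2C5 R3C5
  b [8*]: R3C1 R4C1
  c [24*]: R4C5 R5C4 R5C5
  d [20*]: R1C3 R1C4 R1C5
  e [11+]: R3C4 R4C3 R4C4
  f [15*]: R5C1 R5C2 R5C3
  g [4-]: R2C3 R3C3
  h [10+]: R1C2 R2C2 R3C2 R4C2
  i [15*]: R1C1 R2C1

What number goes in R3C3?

5

In row 1, 2 can only go at R1C2, so R1C2 = 2.
The only place for 3 in row 1 is R1C1.
Column 1 already has 3, so R2C1 = 5.
Row 2 already has 5, leaving R2C3 = 1.
1 is placed in column 3, leaving R3C3 = 5.
Column 1 already has 5; hence R5C1 = 1.
5 is placed in column 3; hence R5C3 = 3.
5 is placed in column 3; hence R1C3 = 4.
Cage a has sum 6; hence R3C5 = 1.
Column 3 already has 4, leaving R4C3 = 2.
Cage c needs product 24; hence R4C5 = 3.
Row 5 already has 3, leaving R5C2 = 5.
Cage d has product 20, so R1C4 = 1.
1 is placed in column 5, so R1C5 = 5.
Cage a has sum 6, so R2C4 = 3.
Column 5 already has 3, leaving R2C5 = 2.
The two cells of cage b must have product 8, so R3C1 = 2.
Cage e needs sum 11; hence R3C4 = 4.
Row 4 now contains 2, leaving R4C1 = 4.
The 4 cells of cage h must have sum 10, so R4C2 = 1.
3 is placed in row 4, so R4C4 = 5.
Column 4 now contains 4, so R5C4 = 2.
Column 5 now contains 2; hence R5C5 = 4.
Row 2 now contains 3; hence R2C2 = 4.
4 is placed in row 3, so R3C2 = 3.
Filled in: 3 2 4 1 5 / 5 4 1 3 2 / 2 3 5 4 1 / 4 1 2 5 3 / 1 5 3 2 4.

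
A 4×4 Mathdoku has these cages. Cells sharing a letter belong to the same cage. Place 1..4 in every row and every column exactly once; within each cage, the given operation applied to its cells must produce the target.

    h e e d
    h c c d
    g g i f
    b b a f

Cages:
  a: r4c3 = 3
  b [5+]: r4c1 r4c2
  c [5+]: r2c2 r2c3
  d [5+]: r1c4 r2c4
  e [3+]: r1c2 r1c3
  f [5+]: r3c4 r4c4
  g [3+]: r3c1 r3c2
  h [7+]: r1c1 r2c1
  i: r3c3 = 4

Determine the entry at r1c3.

1

Cage i is given, leaving r3c3 = 4.
Cage a is given; hence r4c3 = 3.
Row 3 needs a 3, and only r3c4 is open for it.
The two cells of cage f must have sum 5; hence r4c4 = 2.
In row 1, 3 can only go at r1c1, so r1c1 = 3.
Column 1 already has 3, which forces r2c1 = 4.
4 is placed in row 2; hence r2c2 = 3.
4 is placed in row 2, so r2c4 = 1.
Column 1 now contains 4, which forces r4c1 = 1.
Row 4 already has 1, which forces r4c2 = 4.
1 is placed in column 4, so r1c4 = 4.
1 is placed in row 2, which forces r2c3 = 2.
Column 1 already has 1, leaving r3c1 = 2.
Cage g needs two cells with sum 3, so r3c2 = 1.
1 is placed in column 2, leaving r1c2 = 2.
Column 3 already has 2, leaving r1c3 = 1.
Completed grid: 3 2 1 4 / 4 3 2 1 / 2 1 4 3 / 1 4 3 2.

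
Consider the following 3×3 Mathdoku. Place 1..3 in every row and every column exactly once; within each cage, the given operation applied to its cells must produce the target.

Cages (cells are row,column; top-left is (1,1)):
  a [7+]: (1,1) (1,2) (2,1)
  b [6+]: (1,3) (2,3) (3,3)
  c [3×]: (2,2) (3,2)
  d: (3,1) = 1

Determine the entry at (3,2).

3

Cage d is given; hence (3,1) = 1.
Row 3 now contains 1, so (3,2) = 3.
3 is placed in row 3, which forces (3,3) = 2.
Column 1 now contains 1; hence (1,1) = 3.
3 is placed in column 2, leaving (1,2) = 2.
3 is placed in row 1, so (1,3) = 1.
Cage a needs sum 7, leaving (2,1) = 2.
3 is placed in column 2, which forces (2,2) = 1.
Column 3 already has 1, so (2,3) = 3.
Completed grid: 3 2 1 / 2 1 3 / 1 3 2.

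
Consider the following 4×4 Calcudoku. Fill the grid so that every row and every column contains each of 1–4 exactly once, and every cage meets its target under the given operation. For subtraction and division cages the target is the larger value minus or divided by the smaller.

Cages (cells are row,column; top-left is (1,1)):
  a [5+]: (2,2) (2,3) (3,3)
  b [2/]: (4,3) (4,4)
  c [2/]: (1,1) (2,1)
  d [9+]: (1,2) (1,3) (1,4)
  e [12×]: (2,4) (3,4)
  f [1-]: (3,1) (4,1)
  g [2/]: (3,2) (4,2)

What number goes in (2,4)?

The only place for 1 in row 1 is (1,1).
Cage c's pair has quotient 2; hence (2,1) = 2.
Row 2 already has 2; hence (2,2) = 1.
Row 2 now contains 1, leaving (2,3) = 3.
3 is placed in row 2, which forces (2,4) = 4.
Column 4 already has 4, which forces (3,4) = 3.
Cage d has sum 9, leaving (1,2) = 3.
Cage d needs sum 9, leaving (1,3) = 4.
3 is placed in column 4; hence (1,4) = 2.
Row 3 now contains 3, which forces (3,1) = 4.
Row 3 now contains 4, which forces (3,2) = 2.
The 3 cells of cage a must have sum 5, so (3,3) = 1.
Cage f needs two cells with difference 1; hence (4,1) = 3.
Column 2 now contains 2, which forces (4,2) = 4.
Column 3 already has 1; hence (4,3) = 2.
2 is placed in column 4; hence (4,4) = 1.
Filled in: 1 3 4 2 / 2 1 3 4 / 4 2 1 3 / 3 4 2 1.

4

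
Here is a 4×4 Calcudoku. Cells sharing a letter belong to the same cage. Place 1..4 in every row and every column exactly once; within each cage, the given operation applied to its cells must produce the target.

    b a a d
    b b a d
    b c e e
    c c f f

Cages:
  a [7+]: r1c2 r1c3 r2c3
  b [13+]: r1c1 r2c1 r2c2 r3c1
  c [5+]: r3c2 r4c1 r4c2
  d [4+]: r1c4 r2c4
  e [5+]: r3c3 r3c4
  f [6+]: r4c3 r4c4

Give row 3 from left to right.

Cage b has sum 13, leaving r2c2 = 4.
Row 4 needs a 3, and only r4c2 is open for it.
Cage c has sum 5, leaving r3c2 = 1.
Cage c has sum 5, so r4c1 = 1.
Column 2 already has 1, which forces r1c2 = 2.
The only place for 1 in row 1 is r1c4.
Column 4 now contains 1, which forces r2c4 = 3.
3 is placed in column 4; hence r3c4 = 2.
Column 4 now contains 2; hence r4c4 = 4.
3 is placed in row 2, which forces r2c1 = 2.
Row 2 now contains 2, so r2c3 = 1.
Row 3 already has 2, leaving r3c3 = 3.
4 is placed in row 4; hence r4c3 = 2.
Cage b needs sum 13; hence r1c1 = 3.
Column 3 already has 3; hence r1c3 = 4.
3 is placed in row 3, so r3c1 = 4.
The full grid is 3 2 4 1 / 2 4 1 3 / 4 1 3 2 / 1 3 2 4.

4 1 3 2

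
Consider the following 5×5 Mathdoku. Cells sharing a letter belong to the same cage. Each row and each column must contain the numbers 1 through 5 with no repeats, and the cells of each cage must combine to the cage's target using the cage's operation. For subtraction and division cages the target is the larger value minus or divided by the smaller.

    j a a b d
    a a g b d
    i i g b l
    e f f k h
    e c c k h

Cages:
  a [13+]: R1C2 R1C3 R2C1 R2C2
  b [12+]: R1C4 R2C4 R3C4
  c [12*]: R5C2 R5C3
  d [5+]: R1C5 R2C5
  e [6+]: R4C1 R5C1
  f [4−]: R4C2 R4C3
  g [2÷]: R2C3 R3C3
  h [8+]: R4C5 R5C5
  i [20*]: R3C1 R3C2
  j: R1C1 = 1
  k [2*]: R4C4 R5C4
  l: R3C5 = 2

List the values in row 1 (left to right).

1 2 3 5 4

J is a freebie, which forces R1C1 = 1.
L is a freebie, leaving R3C5 = 2.
Cage d needs two cells with sum 5; hence R1C5 = 4.
Cage g's pair has quotient 2; hence R2C3 = 2.
Cage d's pair has sum 5, so R2C5 = 1.
Cage a needs sum 13, leaving R1C2 = 2.
Cage a has sum 13, leaving R1C3 = 3.
3 is placed in row 1, leaving R1C4 = 5.
Column 3 now contains 3, so R5C3 = 4.
Column 3 already has 4, which forces R3C3 = 1.
The two cells of cage e must have sum 6, which forces R4C1 = 4.
Column 3 now contains 1, which forces R4C3 = 5.
5 is placed in row 4, leaving R4C5 = 3.
Row 5 already has 4; hence R5C1 = 2.
Row 5 already has 4, leaving R5C2 = 3.
Row 5 already has 2; hence R5C4 = 1.
Column 5 already has 3, leaving R5C5 = 5.
Cage a has sum 13, leaving R2C1 = 3.
Column 2 already has 3, leaving R2C2 = 5.
3 is placed in row 2; hence R2C4 = 4.
4 is placed in column 1, so R3C1 = 5.
Cage i's pair has product 20, which forces R3C2 = 4.
Column 4 now contains 4, which forces R3C4 = 3.
5 is placed in row 4, so R4C2 = 1.
Column 4 already has 1, so R4C4 = 2.
The full grid is 1 2 3 5 4 / 3 5 2 4 1 / 5 4 1 3 2 / 4 1 5 2 3 / 2 3 4 1 5.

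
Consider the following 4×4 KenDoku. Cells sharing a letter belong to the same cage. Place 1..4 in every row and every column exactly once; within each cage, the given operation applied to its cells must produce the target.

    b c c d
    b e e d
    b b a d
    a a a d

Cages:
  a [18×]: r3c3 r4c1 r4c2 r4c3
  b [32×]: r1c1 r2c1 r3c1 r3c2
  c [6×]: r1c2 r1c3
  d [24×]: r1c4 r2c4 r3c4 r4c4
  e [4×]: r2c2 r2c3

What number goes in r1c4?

Cage b has product 32; hence r3c2 = 4.
Cage a needs product 18; hence r3c3 = 3.
The two cells of cage c must have product 6, so r1c2 = 3.
Column 3 already has 3; hence r1c3 = 2.
Column 2 now contains 4; hence r2c2 = 1.
Cage e needs two cells with product 4, which forces r2c3 = 4.
Column 2 already has 1, which forces r4c2 = 2.
Column 3 now contains 2; hence r4c3 = 1.
Cage b needs product 32; hence r1c1 = 4.
Row 1 already has 4, so r1c4 = 1.
Row 2 now contains 4, so r2c1 = 2.
2 is placed in row 2, so r2c4 = 3.
Cage b has product 32, which forces r3c1 = 1.
1 is placed in column 4; hence r3c4 = 2.
Row 4 now contains 1; hence r4c1 = 3.
Column 4 already has 3, leaving r4c4 = 4.
The full grid is 4 3 2 1 / 2 1 4 3 / 1 4 3 2 / 3 2 1 4.

1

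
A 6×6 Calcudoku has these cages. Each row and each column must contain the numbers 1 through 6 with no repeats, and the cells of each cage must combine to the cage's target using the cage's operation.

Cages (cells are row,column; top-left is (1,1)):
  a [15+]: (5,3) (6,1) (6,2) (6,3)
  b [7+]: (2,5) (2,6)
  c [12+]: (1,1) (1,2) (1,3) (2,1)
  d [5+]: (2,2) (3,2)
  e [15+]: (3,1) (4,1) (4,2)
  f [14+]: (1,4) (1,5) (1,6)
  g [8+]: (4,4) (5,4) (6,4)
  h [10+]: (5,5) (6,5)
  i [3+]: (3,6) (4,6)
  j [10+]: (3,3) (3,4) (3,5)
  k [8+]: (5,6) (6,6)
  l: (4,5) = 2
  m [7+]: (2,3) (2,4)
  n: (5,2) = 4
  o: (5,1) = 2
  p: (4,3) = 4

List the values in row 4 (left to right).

3 6 4 5 2 1

P is a freebie; hence (4,3) = 4.
Cage l is given, so (4,5) = 2.
Row 4 already has 2, so (4,6) = 1.
O is a freebie, leaving (5,1) = 2.
Cage n is given, leaving (5,2) = 4.
4 is placed in row 5, which forces (5,5) = 6.
Column 5 already has 6, leaving (6,5) = 4.
1 is placed in column 6, leaving (3,6) = 2.
Cage g has sum 8, which forces (4,4) = 5.
Cage g has sum 8, which forces (5,4) = 1.
Cage g has sum 8, leaving (6,4) = 2.
The two cells of cage d must have sum 5, which forces (2,2) = 2.
Cage e has sum 15, so (3,1) = 6.
Row 3 already has 2; hence (3,2) = 3.
3 is placed in row 3; hence (3,4) = 4.
Cage e has sum 15, so (4,1) = 3.
5 is placed in row 4, so (4,2) = 6.
Cage m's pair has sum 7, leaving (2,3) = 1.
Column 4 now contains 4; hence (2,4) = 6.
Row 2 now contains 1; hence (2,5) = 3.
Row 2 now contains 6, so (2,6) = 4.
Column 3 already has 1, so (3,3) = 5.
Row 3 already has 5, leaving (3,5) = 1.
Cage a has sum 15, which forces (5,3) = 3.
Row 5 already has 3; hence (5,6) = 5.
Cage a needs sum 15, which forces (6,3) = 6.
Column 6 already has 5, leaving (6,6) = 3.
Cage c needs sum 12, which forces (1,1) = 4.
Cage c needs sum 12, leaving (1,2) = 1.
Column 3 already has 6; hence (1,3) = 2.
6 is placed in column 4, leaving (1,4) = 3.
Column 5 already has 3, which forces (1,5) = 5.
Column 6 now contains 3; hence (1,6) = 6.
Row 2 now contains 4; hence (2,1) = 5.
Column 1 now contains 5; hence (6,1) = 1.
Column 2 now contains 1, leaving (6,2) = 5.
Completed grid: 4 1 2 3 5 6 / 5 2 1 6 3 4 / 6 3 5 4 1 2 / 3 6 4 5 2 1 / 2 4 3 1 6 5 / 1 5 6 2 4 3.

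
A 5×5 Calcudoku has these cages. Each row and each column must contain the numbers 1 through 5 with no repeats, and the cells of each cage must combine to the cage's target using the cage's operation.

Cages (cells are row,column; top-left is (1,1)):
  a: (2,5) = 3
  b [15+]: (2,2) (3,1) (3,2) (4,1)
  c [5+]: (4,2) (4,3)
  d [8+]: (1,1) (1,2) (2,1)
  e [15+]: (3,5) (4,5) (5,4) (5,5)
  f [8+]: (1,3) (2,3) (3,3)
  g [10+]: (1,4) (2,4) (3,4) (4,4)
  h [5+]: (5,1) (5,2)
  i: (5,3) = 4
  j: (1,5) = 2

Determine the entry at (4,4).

1

Cage j is given, which forces (1,5) = 2.
A is a freebie, which forces (2,5) = 3.
I is a freebie, leaving (5,3) = 4.
Cage e has sum 15, so (5,4) = 5.
Cage e has sum 15, which forces (5,5) = 1.
Column 3 needs a 3, and only (4,3) is open for it.
The two cells of cage c must have sum 5, which forces (4,2) = 2.
2 is placed in column 2, leaving (5,2) = 3.
3 is placed in row 5; hence (5,1) = 2.
Cage d has sum 8; hence (1,1) = 3.
The 4 cells of cage g must have sum 10, leaving (2,4) = 2.
The 4 cells of cage g must have sum 10; hence (3,4) = 3.
Cage f has sum 8, leaving (3,3) = 2.
In row 1, 5 can only go at (1,3), so (1,3) = 5.
Column 3 already has 5; hence (2,3) = 1.
Cage d needs sum 8, so (1,2) = 1.
Row 1 now contains 1; hence (1,4) = 4.
Row 2 now contains 1, which forces (2,1) = 4.
4 is placed in row 2; hence (2,2) = 5.
Column 2 already has 5; hence (3,2) = 4.
4 is placed in row 3, which forces (3,5) = 5.
Column 4 now contains 4, leaving (4,4) = 1.
Column 5 already has 5, which forces (4,5) = 4.
Row 3 now contains 5, so (3,1) = 1.
Row 4 already has 1, which forces (4,1) = 5.
Completed grid: 3 1 5 4 2 / 4 5 1 2 3 / 1 4 2 3 5 / 5 2 3 1 4 / 2 3 4 5 1.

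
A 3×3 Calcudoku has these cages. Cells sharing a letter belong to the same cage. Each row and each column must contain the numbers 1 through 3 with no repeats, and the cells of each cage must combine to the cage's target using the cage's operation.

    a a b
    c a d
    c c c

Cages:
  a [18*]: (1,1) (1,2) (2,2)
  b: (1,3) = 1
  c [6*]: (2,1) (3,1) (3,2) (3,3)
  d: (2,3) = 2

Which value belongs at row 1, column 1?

3

The 3 cells of cage a must have product 18, which forces (1,1) = 3.
Cage a needs product 18; hence (1,2) = 2.
Cage b is given, so (1,3) = 1.
The 4 cells of cage c must have product 6, leaving (2,1) = 1.
The 3 cells of cage a must have product 18; hence (2,2) = 3.
Cage d is given, leaving (2,3) = 2.
3 is placed in column 1; hence (3,1) = 2.
3 is placed in column 2, so (3,2) = 1.
Column 3 now contains 2, which forces (3,3) = 3.
The full grid is 3 2 1 / 1 3 2 / 2 1 3.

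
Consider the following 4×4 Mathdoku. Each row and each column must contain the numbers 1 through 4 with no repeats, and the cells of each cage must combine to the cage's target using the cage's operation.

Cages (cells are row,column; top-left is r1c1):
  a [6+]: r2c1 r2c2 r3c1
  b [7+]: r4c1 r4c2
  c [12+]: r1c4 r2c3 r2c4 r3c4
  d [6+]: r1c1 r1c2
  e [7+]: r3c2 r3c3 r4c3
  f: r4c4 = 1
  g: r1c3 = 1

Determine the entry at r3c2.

1

G is a freebie, leaving r1c3 = 1.
Cage f is given; hence r4c4 = 1.
The 4 cells of cage c must have sum 12; hence r2c3 = 3.
The 3 cells of cage e must have sum 7, which forces r3c2 = 1.
Cage a needs sum 6, which forces r2c1 = 1.
Column 2 already has 1, so r2c2 = 2.
Row 2 already has 2, leaving r2c4 = 4.
1 is placed in row 3; hence r3c1 = 3.
3 is placed in row 3, which forces r3c4 = 2.
Column 1 now contains 3, leaving r4c1 = 4.
Row 4 already has 4; hence r4c2 = 3.
Row 4 already has 4; hence r4c3 = 2.
Column 1 already has 4; hence r1c1 = 2.
Column 2 already has 2, leaving r1c2 = 4.
Column 4 already has 2, leaving r1c4 = 3.
2 is placed in row 3, leaving r3c3 = 4.
Completed grid: 2 4 1 3 / 1 2 3 4 / 3 1 4 2 / 4 3 2 1.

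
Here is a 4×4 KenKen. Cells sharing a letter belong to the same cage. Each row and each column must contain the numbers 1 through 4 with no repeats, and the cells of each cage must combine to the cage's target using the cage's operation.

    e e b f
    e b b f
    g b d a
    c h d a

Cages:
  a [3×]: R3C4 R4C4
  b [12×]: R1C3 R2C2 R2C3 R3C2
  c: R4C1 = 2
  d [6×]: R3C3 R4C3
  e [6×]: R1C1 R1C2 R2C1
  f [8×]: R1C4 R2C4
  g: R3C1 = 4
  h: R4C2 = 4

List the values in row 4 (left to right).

G is a freebie; hence R3C1 = 4.
Cage c is given; hence R4C1 = 2.
H is a freebie, which forces R4C2 = 4.
2 is placed in row 4, leaving R4C3 = 3.
3 is placed in row 4; hence R4C4 = 1.
Cage e needs product 6; hence R1C2 = 2.
Row 1 now contains 2; hence R1C4 = 4.
Column 4 already has 4; hence R2C4 = 2.
Column 3 now contains 3, leaving R3C3 = 2.
Column 4 now contains 1, so R3C4 = 3.
Row 1 already has 4; hence R1C3 = 1.
Cage b has product 12, which forces R2C2 = 3.
Cage b has product 12, which forces R2C3 = 4.
3 is placed in row 3; hence R3C2 = 1.
Row 1 already has 1, which forces R1C1 = 3.
Row 2 already has 3, leaving R2C1 = 1.
The full grid is 3 2 1 4 / 1 3 4 2 / 4 1 2 3 / 2 4 3 1.

2 4 3 1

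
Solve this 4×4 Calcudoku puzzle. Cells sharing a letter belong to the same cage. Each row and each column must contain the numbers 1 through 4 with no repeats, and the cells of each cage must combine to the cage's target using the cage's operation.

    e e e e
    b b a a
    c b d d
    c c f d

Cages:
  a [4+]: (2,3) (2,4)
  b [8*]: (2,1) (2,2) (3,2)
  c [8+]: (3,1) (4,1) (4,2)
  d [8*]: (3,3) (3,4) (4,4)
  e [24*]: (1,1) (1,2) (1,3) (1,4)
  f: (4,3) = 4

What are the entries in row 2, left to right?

4 2 1 3

F is a freebie; hence (4,3) = 4.
The 3 cells of cage d must have product 8, so (3,4) = 4.
4 is placed in row 3, so (3,1) = 3.
Cage c has sum 8, so (4,1) = 2.
Cage c needs sum 8, leaving (4,2) = 3.
2 is placed in row 4; hence (4,4) = 1.
Cage a needs two cells with sum 4, leaving (2,3) = 1.
Column 4 already has 1, leaving (2,4) = 3.
The 3 cells of cage d must have product 8, so (3,3) = 2.
2 is placed in column 3, which forces (1,3) = 3.
Column 4 now contains 3, which forces (1,4) = 2.
Row 2 now contains 1, which forces (2,1) = 4.
The 3 cells of cage b must have product 8, which forces (2,2) = 2.
Row 3 now contains 2; hence (3,2) = 1.
Column 1 now contains 4, leaving (1,1) = 1.
1 is placed in column 2, which forces (1,2) = 4.
Completed grid: 1 4 3 2 / 4 2 1 3 / 3 1 2 4 / 2 3 4 1.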